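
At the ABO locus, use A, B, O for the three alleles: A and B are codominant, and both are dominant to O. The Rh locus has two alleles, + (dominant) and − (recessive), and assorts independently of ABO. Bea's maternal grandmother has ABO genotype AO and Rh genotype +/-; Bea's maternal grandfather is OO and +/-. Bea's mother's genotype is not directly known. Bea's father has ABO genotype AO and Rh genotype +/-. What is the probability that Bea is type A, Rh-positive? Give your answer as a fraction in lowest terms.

Bea's mother's ABO genotype from AO × OO: 1/2 AO, 1/2 OO.
Crossing each possibility with the father AO and summing P(type A): 1/2·3/4 + 1/2·1/2 = 5/8.
Similarly for Rh via the mother's Rh distribution: P(Rh+) = 3/4.
Independent loci: 5/8 × 3/4 = 15/32.

15/32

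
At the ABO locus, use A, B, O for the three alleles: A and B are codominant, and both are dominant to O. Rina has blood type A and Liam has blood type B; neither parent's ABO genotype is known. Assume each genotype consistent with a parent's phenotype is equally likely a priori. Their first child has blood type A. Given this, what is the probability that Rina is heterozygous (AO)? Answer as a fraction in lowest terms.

1/3

Possible genotypes: Rina ∈ {AA, AO}; Liam ∈ {BB, BO}.
Weight each parental genotype pair by prior × P(type-A child):
  AA × BO: posterior weight 2/3.
  AO × BO: posterior weight 1/3.
Sum the posterior weight over pairs where Rina is AO: 1/3.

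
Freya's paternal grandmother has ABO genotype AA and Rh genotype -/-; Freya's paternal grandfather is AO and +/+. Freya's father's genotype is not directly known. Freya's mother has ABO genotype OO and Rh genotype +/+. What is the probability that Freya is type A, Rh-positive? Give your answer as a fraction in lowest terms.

Freya's father's ABO genotype from AA × AO: 1/2 AA, 1/2 AO.
Crossing each possibility with the mother OO and summing P(type A): 1/2·1 + 1/2·1/2 = 3/4.
Similarly for Rh via the father's Rh distribution: P(Rh+) = 1.
Independent loci: 3/4 × 1 = 3/4.

3/4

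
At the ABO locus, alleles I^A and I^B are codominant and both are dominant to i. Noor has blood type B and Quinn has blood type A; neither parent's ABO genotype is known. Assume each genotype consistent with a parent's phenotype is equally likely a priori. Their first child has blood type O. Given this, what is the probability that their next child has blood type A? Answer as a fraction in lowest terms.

1/4

Possible genotypes: Noor ∈ {I^B I^B, I^B i}; Quinn ∈ {I^A I^A, I^A i}.
Weight each parental genotype pair by prior × P(type-O child):
  I^B i × I^A i: posterior weight 1; P(next child type A) = 1/4.
Weighted sum = 1/4.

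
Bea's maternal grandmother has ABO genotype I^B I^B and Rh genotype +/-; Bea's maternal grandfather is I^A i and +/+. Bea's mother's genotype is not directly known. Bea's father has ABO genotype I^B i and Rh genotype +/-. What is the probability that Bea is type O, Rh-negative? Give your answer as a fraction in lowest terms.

1/64

Bea's mother's ABO genotype from I^B I^B × I^A i: 1/2 I^A I^B, 1/2 I^B i.
Crossing each possibility with the father I^B i and summing P(type O): 1/2·0 + 1/2·1/4 = 1/8.
Similarly for Rh via the mother's Rh distribution: P(Rh-) = 1/8.
Independent loci: 1/8 × 1/8 = 1/64.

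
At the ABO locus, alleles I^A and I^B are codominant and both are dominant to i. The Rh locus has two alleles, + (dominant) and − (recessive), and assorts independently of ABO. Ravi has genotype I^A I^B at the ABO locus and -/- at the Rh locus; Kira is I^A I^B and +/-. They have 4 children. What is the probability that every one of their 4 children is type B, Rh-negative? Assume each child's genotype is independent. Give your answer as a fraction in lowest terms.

1/4096

ABO cross I^A I^B × I^A I^B → 1/4 A, 1/4 B, 1/2 AB.
Rh cross -/- × +/- → 1/2 Rh+, 1/2 Rh-; so P(type B, Rh-negative) = 1/4 × 1/2 = 1/8 per child.
All 4 independent: (1/8)^4 = 1/4096.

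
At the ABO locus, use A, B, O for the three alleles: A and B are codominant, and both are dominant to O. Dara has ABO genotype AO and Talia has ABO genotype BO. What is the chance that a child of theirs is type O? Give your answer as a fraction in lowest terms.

1/4

ABO cross AO × BO → offspring phenotypes: 1/4 O, 1/4 A, 1/4 B, 1/4 AB.
So P(type O) = 1/4.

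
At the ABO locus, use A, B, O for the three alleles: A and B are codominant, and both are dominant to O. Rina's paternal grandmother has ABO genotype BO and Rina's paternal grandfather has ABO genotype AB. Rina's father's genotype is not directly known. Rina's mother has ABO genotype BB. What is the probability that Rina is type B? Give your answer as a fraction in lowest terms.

3/4

Rina's father's ABO genotype from BO × AB: 1/4 AB, 1/4 AO, 1/4 BB, 1/4 BO.
Crossing each possibility with the mother BB and summing P(type B): 1/4·1/2 + 1/4·1/2 + 1/4·1 + 1/4·1 = 3/4.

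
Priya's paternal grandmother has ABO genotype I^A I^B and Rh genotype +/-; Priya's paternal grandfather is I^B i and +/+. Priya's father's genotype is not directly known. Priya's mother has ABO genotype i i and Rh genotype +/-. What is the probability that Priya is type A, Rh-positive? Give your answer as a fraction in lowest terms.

7/32

Priya's father's ABO genotype from I^A I^B × I^B i: 1/4 I^A I^B, 1/4 I^A i, 1/4 I^B I^B, 1/4 I^B i.
Crossing each possibility with the mother i i and summing P(type A): 1/4·1/2 + 1/4·1/2 + 1/4·0 + 1/4·0 = 1/4.
Similarly for Rh via the father's Rh distribution: P(Rh+) = 7/8.
Independent loci: 1/4 × 7/8 = 7/32.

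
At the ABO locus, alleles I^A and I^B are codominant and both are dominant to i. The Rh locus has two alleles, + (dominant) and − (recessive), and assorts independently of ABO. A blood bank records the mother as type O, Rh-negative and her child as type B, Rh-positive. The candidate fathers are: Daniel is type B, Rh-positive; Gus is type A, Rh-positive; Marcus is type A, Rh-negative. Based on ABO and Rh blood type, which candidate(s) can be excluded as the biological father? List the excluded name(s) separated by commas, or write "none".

A candidate is excluded only if no genotype consistent with his phenotype could produce a type B, Rh-positive child with a type O, Rh-negative mother.
Gus (type A, Rh+): no genotype consistent with that phenotype can produce a type-B Rh+ child with a type-O mother.
Marcus (type A, Rh-): no genotype consistent with that phenotype can produce a type-B Rh+ child with a type-O mother.

Gus, Marcus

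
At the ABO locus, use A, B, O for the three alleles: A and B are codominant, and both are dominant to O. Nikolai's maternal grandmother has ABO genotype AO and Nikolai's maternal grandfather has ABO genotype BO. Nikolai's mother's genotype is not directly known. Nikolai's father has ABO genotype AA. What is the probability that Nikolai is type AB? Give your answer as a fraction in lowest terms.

1/4

Nikolai's mother's ABO genotype from AO × BO: 1/4 AB, 1/4 AO, 1/4 BO, 1/4 OO.
Crossing each possibility with the father AA and summing P(type AB): 1/4·1/2 + 1/4·0 + 1/4·1/2 + 1/4·0 = 1/4.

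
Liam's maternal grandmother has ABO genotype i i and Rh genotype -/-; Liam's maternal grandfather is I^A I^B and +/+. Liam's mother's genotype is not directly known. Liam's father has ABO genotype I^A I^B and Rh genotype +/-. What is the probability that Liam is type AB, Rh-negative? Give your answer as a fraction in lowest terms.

Liam's mother's ABO genotype from i i × I^A I^B: 1/2 I^A i, 1/2 I^B i.
Crossing each possibility with the father I^A I^B and summing P(type AB): 1/2·1/4 + 1/2·1/4 = 1/4.
Similarly for Rh via the mother's Rh distribution: P(Rh-) = 1/4.
Independent loci: 1/4 × 1/4 = 1/16.

1/16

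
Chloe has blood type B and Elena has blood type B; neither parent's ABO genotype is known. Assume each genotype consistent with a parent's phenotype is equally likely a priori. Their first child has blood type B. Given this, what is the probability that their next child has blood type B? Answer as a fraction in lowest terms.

19/20

Possible genotypes: Chloe ∈ {I^B I^B, I^B i}; Elena ∈ {I^B I^B, I^B i}.
Weight each parental genotype pair by prior × P(type-B child):
  I^B I^B × I^B I^B: posterior weight 4/15; P(next child type B) = 1.
  I^B I^B × I^B i: posterior weight 4/15; P(next child type B) = 1.
  I^B i × I^B I^B: posterior weight 4/15; P(next child type B) = 1.
  I^B i × I^B i: posterior weight 1/5; P(next child type B) = 3/4.
Weighted sum = 19/20.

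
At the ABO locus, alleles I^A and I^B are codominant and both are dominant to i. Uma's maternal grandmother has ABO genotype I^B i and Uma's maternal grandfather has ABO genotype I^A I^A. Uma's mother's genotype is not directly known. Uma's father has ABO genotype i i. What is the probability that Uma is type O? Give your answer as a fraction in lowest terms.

1/4

Uma's mother's ABO genotype from I^B i × I^A I^A: 1/2 I^A I^B, 1/2 I^A i.
Crossing each possibility with the father i i and summing P(type O): 1/2·0 + 1/2·1/2 = 1/4.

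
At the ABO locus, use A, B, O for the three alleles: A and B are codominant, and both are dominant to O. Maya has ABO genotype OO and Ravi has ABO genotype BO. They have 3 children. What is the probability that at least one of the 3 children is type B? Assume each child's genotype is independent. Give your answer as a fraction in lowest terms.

ABO cross OO × BO → 1/2 O, 1/2 B.
So P(type B) = 1/2 per child.
P(none) = (1/2)^3 = 1/8; P(at least one) = 1 − 1/8 = 7/8.

7/8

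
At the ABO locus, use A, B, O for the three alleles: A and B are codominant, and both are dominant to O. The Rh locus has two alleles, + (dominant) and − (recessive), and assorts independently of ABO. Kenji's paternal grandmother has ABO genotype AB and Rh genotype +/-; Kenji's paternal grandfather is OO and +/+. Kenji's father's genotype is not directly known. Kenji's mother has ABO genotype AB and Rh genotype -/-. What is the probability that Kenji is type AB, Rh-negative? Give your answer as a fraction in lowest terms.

Kenji's father's ABO genotype from AB × OO: 1/2 AO, 1/2 BO.
Crossing each possibility with the mother AB and summing P(type AB): 1/2·1/4 + 1/2·1/4 = 1/4.
Similarly for Rh via the father's Rh distribution: P(Rh-) = 1/4.
Independent loci: 1/4 × 1/4 = 1/16.

1/16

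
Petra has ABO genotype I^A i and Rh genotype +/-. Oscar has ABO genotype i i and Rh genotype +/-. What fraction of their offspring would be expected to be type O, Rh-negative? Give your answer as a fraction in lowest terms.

ABO cross I^A i × i i → offspring phenotypes: 1/2 O, 1/2 A.
Rh cross +/- × +/- → 3/4 Rh+, 1/4 Rh-.
Independent loci: P(type O, Rh-negative) = 1/2 × 1/4 = 1/8.

1/8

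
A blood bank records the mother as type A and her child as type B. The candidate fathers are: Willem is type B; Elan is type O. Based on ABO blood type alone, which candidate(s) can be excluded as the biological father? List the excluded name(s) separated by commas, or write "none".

Elan

A candidate is excluded only if no genotype consistent with his phenotype could produce a type B child with a type A mother.
Elan (type O): no genotype consistent with that phenotype can produce a type-B child with a type-A mother.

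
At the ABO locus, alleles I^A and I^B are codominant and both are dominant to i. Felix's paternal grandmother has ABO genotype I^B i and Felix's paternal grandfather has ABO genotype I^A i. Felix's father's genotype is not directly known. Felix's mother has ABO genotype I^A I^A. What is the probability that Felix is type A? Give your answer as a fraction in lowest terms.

3/4

Felix's father's ABO genotype from I^B i × I^A i: 1/4 I^A I^B, 1/4 I^A i, 1/4 I^B i, 1/4 i i.
Crossing each possibility with the mother I^A I^A and summing P(type A): 1/4·1/2 + 1/4·1 + 1/4·1/2 + 1/4·1 = 3/4.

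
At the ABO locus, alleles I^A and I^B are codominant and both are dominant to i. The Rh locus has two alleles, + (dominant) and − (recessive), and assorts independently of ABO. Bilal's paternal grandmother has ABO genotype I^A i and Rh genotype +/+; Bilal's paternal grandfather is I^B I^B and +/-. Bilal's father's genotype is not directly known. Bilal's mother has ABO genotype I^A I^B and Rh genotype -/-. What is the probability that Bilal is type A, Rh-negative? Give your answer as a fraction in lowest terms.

Bilal's father's ABO genotype from I^A i × I^B I^B: 1/2 I^A I^B, 1/2 I^B i.
Crossing each possibility with the mother I^A I^B and summing P(type A): 1/2·1/4 + 1/2·1/4 = 1/4.
Similarly for Rh via the father's Rh distribution: P(Rh-) = 1/4.
Independent loci: 1/4 × 1/4 = 1/16.

1/16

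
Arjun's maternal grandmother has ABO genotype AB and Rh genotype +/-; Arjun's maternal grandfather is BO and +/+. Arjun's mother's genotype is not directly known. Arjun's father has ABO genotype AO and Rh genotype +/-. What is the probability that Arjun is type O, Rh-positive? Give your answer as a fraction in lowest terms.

Arjun's mother's ABO genotype from AB × BO: 1/4 AB, 1/4 AO, 1/4 BB, 1/4 BO.
Crossing each possibility with the father AO and summing P(type O): 1/4·0 + 1/4·1/4 + 1/4·0 + 1/4·1/4 = 1/8.
Similarly for Rh via the mother's Rh distribution: P(Rh+) = 7/8.
Independent loci: 1/8 × 7/8 = 7/64.

7/64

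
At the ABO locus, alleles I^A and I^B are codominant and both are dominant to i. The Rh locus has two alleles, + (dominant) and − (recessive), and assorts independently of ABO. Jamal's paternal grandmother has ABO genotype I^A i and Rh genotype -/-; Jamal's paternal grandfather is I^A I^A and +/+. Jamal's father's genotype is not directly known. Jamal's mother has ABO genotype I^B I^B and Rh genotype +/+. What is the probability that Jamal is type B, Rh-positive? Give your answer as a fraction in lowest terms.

Jamal's father's ABO genotype from I^A i × I^A I^A: 1/2 I^A I^A, 1/2 I^A i.
Crossing each possibility with the mother I^B I^B and summing P(type B): 1/2·0 + 1/2·1/2 = 1/4.
Similarly for Rh via the father's Rh distribution: P(Rh+) = 1.
Independent loci: 1/4 × 1 = 1/4.

1/4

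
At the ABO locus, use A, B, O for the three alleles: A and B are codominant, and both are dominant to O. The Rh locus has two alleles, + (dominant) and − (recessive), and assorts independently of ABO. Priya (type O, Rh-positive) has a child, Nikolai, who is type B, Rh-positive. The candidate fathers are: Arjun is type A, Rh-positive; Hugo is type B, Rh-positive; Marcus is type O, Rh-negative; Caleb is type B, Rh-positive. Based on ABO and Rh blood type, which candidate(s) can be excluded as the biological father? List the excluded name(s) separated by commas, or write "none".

A candidate is excluded only if no genotype consistent with his phenotype could produce a type B, Rh-positive child with a type O, Rh-positive mother.
Arjun (type A, Rh+): no genotype consistent with that phenotype can produce a type-B Rh+ child with a type-O mother.
Marcus (type O, Rh-): no genotype consistent with that phenotype can produce a type-B Rh+ child with a type-O mother.

Arjun, Marcus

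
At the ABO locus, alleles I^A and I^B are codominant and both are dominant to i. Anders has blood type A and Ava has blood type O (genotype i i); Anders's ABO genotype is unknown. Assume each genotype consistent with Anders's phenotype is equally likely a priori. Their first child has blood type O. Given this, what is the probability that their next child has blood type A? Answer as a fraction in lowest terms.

Possible genotypes: Anders ∈ {I^A I^A, I^A i}; Ava ∈ {i i}.
Weight each parental genotype pair by prior × P(type-O child):
  I^A i × i i: posterior weight 1; P(next child type A) = 1/2.
Weighted sum = 1/2.

1/2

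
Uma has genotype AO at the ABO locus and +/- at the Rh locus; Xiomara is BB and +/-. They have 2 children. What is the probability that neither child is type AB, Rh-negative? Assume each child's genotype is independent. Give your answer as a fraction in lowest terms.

49/64

ABO cross AO × BB → 1/2 B, 1/2 AB.
Rh cross +/- × +/- → 3/4 Rh+, 1/4 Rh-; so P(type AB, Rh-negative) = 1/2 × 1/4 = 1/8 per child.
P(not type AB, Rh-negative) = 7/8 for one child; (7/8)^2 = 49/64.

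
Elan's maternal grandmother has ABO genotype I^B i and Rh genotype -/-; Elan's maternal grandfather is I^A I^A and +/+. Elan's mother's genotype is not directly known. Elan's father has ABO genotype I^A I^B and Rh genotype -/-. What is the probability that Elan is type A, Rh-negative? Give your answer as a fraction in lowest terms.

3/16

Elan's mother's ABO genotype from I^B i × I^A I^A: 1/2 I^A I^B, 1/2 I^A i.
Crossing each possibility with the father I^A I^B and summing P(type A): 1/2·1/4 + 1/2·1/2 = 3/8.
Similarly for Rh via the mother's Rh distribution: P(Rh-) = 1/2.
Independent loci: 3/8 × 1/2 = 3/16.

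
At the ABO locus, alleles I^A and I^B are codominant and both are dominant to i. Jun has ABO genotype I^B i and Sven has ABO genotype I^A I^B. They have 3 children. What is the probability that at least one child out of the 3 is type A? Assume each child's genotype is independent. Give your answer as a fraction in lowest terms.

37/64

ABO cross I^B i × I^A I^B → 1/4 A, 1/2 B, 1/4 AB.
So P(type A) = 1/4 per child.
P(none) = (3/4)^3 = 27/64; P(at least one) = 1 − 27/64 = 37/64.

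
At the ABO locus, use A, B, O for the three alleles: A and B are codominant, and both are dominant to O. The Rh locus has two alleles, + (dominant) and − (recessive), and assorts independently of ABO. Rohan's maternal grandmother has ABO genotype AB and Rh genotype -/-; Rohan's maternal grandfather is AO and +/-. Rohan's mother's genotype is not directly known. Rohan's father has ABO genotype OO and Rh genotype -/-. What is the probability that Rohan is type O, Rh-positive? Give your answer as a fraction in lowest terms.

1/16

Rohan's mother's ABO genotype from AB × AO: 1/4 AA, 1/4 AB, 1/4 AO, 1/4 BO.
Crossing each possibility with the father OO and summing P(type O): 1/4·0 + 1/4·0 + 1/4·1/2 + 1/4·1/2 = 1/4.
Similarly for Rh via the mother's Rh distribution: P(Rh+) = 1/4.
Independent loci: 1/4 × 1/4 = 1/16.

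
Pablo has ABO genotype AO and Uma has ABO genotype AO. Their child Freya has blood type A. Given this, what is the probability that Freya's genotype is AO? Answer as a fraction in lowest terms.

2/3

Cross AO × AO → 1/4 AA, 1/2 AO, 1/4 OO.
Type-A genotypes among offspring: AA (1/4), AO (1/2); total 3/4.
P(AO | type A) = (1/2) / (3/4) = 2/3.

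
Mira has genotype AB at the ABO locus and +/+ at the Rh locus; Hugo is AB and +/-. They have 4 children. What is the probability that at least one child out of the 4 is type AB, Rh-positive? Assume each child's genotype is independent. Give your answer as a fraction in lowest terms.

ABO cross AB × AB → 1/4 A, 1/4 B, 1/2 AB.
Rh cross +/+ × +/- → 1 Rh+; so P(type AB, Rh-positive) = 1/2 × 1 = 1/2 per child.
P(none) = (1/2)^4 = 1/16; P(at least one) = 1 − 1/16 = 15/16.

15/16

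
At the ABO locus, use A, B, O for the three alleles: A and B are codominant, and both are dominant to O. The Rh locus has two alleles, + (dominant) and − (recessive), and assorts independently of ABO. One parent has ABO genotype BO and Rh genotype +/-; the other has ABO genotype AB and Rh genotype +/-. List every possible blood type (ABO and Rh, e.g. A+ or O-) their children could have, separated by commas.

Gametes from BO × AB give offspring ABO genotypes AB, AO, BB, BO, i.e. phenotypes A, B, AB.
Rh cross +/- × +/- → phenotypes Rh+, Rh-.
Combining independently: A+, A-, B+, B-, AB+, AB-.

A+, A-, B+, B-, AB+, AB-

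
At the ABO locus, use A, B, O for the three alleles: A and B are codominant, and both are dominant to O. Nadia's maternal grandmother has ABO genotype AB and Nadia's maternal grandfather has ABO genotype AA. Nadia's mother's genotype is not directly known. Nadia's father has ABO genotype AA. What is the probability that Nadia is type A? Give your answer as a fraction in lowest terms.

Nadia's mother's ABO genotype from AB × AA: 1/2 AA, 1/2 AB.
Crossing each possibility with the father AA and summing P(type A): 1/2·1 + 1/2·1/2 = 3/4.

3/4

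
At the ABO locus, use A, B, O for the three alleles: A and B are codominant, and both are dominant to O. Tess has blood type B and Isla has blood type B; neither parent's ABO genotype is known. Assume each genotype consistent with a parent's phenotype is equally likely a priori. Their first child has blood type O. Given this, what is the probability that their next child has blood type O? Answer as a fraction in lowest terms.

Possible genotypes: Tess ∈ {BB, BO}; Isla ∈ {BB, BO}.
Weight each parental genotype pair by prior × P(type-O child):
  BO × BO: posterior weight 1; P(next child type O) = 1/4.
Weighted sum = 1/4.

1/4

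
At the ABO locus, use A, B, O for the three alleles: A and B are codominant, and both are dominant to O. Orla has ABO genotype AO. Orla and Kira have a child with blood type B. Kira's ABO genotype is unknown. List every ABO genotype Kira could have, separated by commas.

AB, BB, BO

For each candidate genotype of Kira, check whether crossing it with AO can produce every observed child phenotype.
  AA → possible child types {A} ✗
  AB → possible child types {A, B, AB} ✓
  AO → possible child types {O, A} ✗
  BB → possible child types {B, AB} ✓
  BO → possible child types {O, A, B, AB} ✓
  OO → possible child types {O, A} ✗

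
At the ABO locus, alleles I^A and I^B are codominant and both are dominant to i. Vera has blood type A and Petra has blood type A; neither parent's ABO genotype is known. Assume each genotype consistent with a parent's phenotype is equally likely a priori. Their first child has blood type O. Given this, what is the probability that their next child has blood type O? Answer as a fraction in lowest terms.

1/4

Possible genotypes: Vera ∈ {I^A I^A, I^A i}; Petra ∈ {I^A I^A, I^A i}.
Weight each parental genotype pair by prior × P(type-O child):
  I^A i × I^A i: posterior weight 1; P(next child type O) = 1/4.
Weighted sum = 1/4.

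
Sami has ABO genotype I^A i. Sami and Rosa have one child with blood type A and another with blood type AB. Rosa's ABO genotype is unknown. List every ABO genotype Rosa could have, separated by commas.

I^A I^B, I^B i

For each candidate genotype of Rosa, check whether crossing it with I^A i can produce every observed child phenotype.
  I^A I^A → possible child types {A} ✗
  I^A I^B → possible child types {A, B, AB} ✓
  I^A i → possible child types {O, A} ✗
  I^B I^B → possible child types {B, AB} ✗
  I^B i → possible child types {O, A, B, AB} ✓
  i i → possible child types {O, A} ✗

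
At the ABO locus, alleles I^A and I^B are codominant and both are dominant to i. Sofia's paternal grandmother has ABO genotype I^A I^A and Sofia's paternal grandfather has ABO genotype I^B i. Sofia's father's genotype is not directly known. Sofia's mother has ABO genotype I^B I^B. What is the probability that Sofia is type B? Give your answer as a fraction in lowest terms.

1/2

Sofia's father's ABO genotype from I^A I^A × I^B i: 1/2 I^A I^B, 1/2 I^A i.
Crossing each possibility with the mother I^B I^B and summing P(type B): 1/2·1/2 + 1/2·1/2 = 1/2.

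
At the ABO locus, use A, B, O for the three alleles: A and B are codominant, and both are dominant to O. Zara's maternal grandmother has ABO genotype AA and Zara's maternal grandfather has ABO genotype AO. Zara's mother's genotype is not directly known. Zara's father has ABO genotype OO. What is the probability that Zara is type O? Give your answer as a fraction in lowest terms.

Zara's mother's ABO genotype from AA × AO: 1/2 AA, 1/2 AO.
Crossing each possibility with the father OO and summing P(type O): 1/2·0 + 1/2·1/2 = 1/4.

1/4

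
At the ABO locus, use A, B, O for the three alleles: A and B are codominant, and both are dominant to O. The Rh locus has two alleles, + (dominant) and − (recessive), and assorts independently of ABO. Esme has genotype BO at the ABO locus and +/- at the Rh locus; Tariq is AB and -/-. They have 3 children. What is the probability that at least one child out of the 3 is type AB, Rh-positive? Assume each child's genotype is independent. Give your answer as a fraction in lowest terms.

169/512

ABO cross BO × AB → 1/4 A, 1/2 B, 1/4 AB.
Rh cross +/- × -/- → 1/2 Rh+, 1/2 Rh-; so P(type AB, Rh-positive) = 1/4 × 1/2 = 1/8 per child.
P(none) = (7/8)^3 = 343/512; P(at least one) = 1 − 343/512 = 169/512.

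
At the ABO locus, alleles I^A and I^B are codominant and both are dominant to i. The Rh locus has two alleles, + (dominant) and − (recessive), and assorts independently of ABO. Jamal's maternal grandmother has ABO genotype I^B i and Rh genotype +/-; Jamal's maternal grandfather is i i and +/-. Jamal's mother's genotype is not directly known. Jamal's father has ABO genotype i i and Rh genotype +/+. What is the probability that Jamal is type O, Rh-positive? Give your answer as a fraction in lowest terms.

3/4

Jamal's mother's ABO genotype from I^B i × i i: 1/2 I^B i, 1/2 i i.
Crossing each possibility with the father i i and summing P(type O): 1/2·1/2 + 1/2·1 = 3/4.
Similarly for Rh via the mother's Rh distribution: P(Rh+) = 1.
Independent loci: 3/4 × 1 = 3/4.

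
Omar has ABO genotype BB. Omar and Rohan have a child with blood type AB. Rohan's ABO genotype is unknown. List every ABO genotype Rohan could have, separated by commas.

AA, AB, AO

For each candidate genotype of Rohan, check whether crossing it with BB can produce every observed child phenotype.
  AA → possible child types {AB} ✓
  AB → possible child types {B, AB} ✓
  AO → possible child types {B, AB} ✓
  BB → possible child types {B} ✗
  BO → possible child types {B} ✗
  OO → possible child types {B} ✗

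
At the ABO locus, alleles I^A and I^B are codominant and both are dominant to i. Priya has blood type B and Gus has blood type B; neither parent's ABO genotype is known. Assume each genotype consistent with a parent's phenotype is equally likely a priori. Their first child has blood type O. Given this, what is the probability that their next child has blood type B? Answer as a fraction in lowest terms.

3/4

Possible genotypes: Priya ∈ {I^B I^B, I^B i}; Gus ∈ {I^B I^B, I^B i}.
Weight each parental genotype pair by prior × P(type-O child):
  I^B i × I^B i: posterior weight 1; P(next child type B) = 3/4.
Weighted sum = 3/4.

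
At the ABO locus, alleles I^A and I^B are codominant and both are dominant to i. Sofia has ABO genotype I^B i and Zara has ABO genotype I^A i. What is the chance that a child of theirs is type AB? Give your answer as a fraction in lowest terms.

ABO cross I^B i × I^A i → offspring phenotypes: 1/4 O, 1/4 A, 1/4 B, 1/4 AB.
So P(type AB) = 1/4.

1/4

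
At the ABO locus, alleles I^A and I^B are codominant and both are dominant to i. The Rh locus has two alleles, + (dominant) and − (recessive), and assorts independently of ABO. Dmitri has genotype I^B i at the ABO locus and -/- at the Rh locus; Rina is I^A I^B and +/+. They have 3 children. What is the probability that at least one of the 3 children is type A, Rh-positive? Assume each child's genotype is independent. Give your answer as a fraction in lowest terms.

ABO cross I^B i × I^A I^B → 1/4 A, 1/2 B, 1/4 AB.
Rh cross -/- × +/+ → 1 Rh+; so P(type A, Rh-positive) = 1/4 × 1 = 1/4 per child.
P(none) = (3/4)^3 = 27/64; P(at least one) = 1 − 27/64 = 37/64.

37/64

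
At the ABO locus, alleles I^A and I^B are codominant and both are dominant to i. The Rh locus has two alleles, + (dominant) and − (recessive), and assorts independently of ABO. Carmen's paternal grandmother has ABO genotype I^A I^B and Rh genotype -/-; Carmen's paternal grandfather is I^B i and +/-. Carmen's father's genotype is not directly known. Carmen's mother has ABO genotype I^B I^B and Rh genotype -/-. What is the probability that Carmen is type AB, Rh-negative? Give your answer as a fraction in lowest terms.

Carmen's father's ABO genotype from I^A I^B × I^B i: 1/4 I^A I^B, 1/4 I^A i, 1/4 I^B I^B, 1/4 I^B i.
Crossing each possibility with the mother I^B I^B and summing P(type AB): 1/4·1/2 + 1/4·1/2 + 1/4·0 + 1/4·0 = 1/4.
Similarly for Rh via the father's Rh distribution: P(Rh-) = 3/4.
Independent loci: 1/4 × 3/4 = 3/16.

3/16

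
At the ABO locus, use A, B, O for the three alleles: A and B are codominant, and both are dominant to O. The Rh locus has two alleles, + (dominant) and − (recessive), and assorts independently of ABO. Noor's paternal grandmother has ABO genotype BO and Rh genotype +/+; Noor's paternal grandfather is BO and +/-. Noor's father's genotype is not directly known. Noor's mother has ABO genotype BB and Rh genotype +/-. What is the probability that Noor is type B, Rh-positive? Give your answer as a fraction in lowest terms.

7/8

Noor's father's ABO genotype from BO × BO: 1/4 BB, 1/2 BO, 1/4 OO.
Crossing each possibility with the mother BB and summing P(type B): 1/4·1 + 1/2·1 + 1/4·1 = 1.
Similarly for Rh via the father's Rh distribution: P(Rh+) = 7/8.
Independent loci: 1 × 7/8 = 7/8.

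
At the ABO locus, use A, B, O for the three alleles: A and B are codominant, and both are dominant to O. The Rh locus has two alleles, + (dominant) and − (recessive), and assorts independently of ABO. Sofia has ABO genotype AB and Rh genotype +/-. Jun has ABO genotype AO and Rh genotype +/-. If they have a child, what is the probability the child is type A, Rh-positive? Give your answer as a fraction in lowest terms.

ABO cross AB × AO → offspring phenotypes: 1/2 A, 1/4 B, 1/4 AB.
Rh cross +/- × +/- → 3/4 Rh+, 1/4 Rh-.
Independent loci: P(type A, Rh-positive) = 1/2 × 3/4 = 3/8.

3/8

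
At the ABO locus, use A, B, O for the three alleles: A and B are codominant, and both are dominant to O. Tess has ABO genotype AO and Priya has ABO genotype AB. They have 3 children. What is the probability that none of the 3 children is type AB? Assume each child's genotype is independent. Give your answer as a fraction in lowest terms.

ABO cross AO × AB → 1/2 A, 1/4 B, 1/4 AB.
So P(type AB) = 1/4 per child.
P(not type AB) = 3/4 for one child; (3/4)^3 = 27/64.

27/64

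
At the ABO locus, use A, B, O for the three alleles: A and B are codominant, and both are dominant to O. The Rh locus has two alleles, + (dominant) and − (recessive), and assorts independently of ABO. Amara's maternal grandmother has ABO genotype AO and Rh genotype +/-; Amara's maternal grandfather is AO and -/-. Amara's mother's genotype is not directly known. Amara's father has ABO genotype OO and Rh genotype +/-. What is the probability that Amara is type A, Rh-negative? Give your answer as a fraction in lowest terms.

Amara's mother's ABO genotype from AO × AO: 1/4 AA, 1/2 AO, 1/4 OO.
Crossing each possibility with the father OO and summing P(type A): 1/4·1 + 1/2·1/2 + 1/4·0 = 1/2.
Similarly for Rh via the mother's Rh distribution: P(Rh-) = 3/8.
Independent loci: 1/2 × 3/8 = 3/16.

3/16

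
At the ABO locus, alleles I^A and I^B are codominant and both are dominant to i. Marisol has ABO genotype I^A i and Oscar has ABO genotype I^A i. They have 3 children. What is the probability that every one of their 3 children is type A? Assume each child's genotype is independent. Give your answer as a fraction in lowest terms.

ABO cross I^A i × I^A i → 1/4 O, 3/4 A.
So P(type A) = 3/4 per child.
All 3 independent: (3/4)^3 = 27/64.

27/64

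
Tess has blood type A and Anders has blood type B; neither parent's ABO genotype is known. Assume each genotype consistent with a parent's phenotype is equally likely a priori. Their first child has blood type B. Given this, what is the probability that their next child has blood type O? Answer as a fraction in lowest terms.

1/12

Possible genotypes: Tess ∈ {AA, AO}; Anders ∈ {BB, BO}.
Weight each parental genotype pair by prior × P(type-B child):
  AO × BB: posterior weight 2/3; P(next child type O) = 0.
  AO × BO: posterior weight 1/3; P(next child type O) = 1/4.
Weighted sum = 1/12.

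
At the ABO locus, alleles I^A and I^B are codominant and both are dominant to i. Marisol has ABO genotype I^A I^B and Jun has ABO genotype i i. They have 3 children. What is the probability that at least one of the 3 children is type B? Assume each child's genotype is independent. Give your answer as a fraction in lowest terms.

ABO cross I^A I^B × i i → 1/2 A, 1/2 B.
So P(type B) = 1/2 per child.
P(none) = (1/2)^3 = 1/8; P(at least one) = 1 − 1/8 = 7/8.

7/8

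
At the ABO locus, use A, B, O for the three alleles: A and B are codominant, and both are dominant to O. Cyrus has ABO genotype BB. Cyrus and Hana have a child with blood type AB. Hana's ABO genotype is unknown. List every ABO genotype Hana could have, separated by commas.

For each candidate genotype of Hana, check whether crossing it with BB can produce every observed child phenotype.
  AA → possible child types {AB} ✓
  AB → possible child types {B, AB} ✓
  AO → possible child types {B, AB} ✓
  BB → possible child types {B} ✗
  BO → possible child types {B} ✗
  OO → possible child types {B} ✗

AA, AB, AO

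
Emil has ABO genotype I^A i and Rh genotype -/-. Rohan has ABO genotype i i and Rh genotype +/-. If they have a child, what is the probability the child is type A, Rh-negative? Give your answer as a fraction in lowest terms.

ABO cross I^A i × i i → offspring phenotypes: 1/2 O, 1/2 A.
Rh cross -/- × +/- → 1/2 Rh+, 1/2 Rh-.
Independent loci: P(type A, Rh-negative) = 1/2 × 1/2 = 1/4.

1/4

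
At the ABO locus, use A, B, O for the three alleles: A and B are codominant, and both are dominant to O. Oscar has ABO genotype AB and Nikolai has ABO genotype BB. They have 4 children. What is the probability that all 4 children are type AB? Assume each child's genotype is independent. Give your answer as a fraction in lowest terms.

1/16

ABO cross AB × BB → 1/2 B, 1/2 AB.
So P(type AB) = 1/2 per child.
All 4 independent: (1/2)^4 = 1/16.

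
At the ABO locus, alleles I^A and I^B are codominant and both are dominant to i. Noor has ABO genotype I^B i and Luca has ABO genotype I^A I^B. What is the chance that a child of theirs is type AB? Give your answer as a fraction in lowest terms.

ABO cross I^B i × I^A I^B → offspring phenotypes: 1/4 A, 1/2 B, 1/4 AB.
So P(type AB) = 1/4.

1/4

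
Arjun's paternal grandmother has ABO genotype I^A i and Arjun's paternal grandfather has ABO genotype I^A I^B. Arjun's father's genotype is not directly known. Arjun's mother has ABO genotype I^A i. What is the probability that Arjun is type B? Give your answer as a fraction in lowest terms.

Arjun's father's ABO genotype from I^A i × I^A I^B: 1/4 I^A I^A, 1/4 I^A I^B, 1/4 I^A i, 1/4 I^B i.
Crossing each possibility with the mother I^A i and summing P(type B): 1/4·0 + 1/4·1/4 + 1/4·0 + 1/4·1/4 = 1/8.

1/8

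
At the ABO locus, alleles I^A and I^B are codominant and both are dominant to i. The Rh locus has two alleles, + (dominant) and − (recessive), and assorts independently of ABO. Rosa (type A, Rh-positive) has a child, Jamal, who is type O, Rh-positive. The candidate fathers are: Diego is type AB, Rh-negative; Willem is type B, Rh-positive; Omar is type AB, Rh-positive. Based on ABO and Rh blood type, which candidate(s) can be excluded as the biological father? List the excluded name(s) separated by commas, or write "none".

A candidate is excluded only if no genotype consistent with his phenotype could produce a type O, Rh-positive child with a type A, Rh-positive mother.
Diego (type AB, Rh-): no genotype consistent with that phenotype can produce a type-O Rh+ child with a type-A mother.
Omar (type AB, Rh+): no genotype consistent with that phenotype can produce a type-O Rh+ child with a type-A mother.

Diego, Omar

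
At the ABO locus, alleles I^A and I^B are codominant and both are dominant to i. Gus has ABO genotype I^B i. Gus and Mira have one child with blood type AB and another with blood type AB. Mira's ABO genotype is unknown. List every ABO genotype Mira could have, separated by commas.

For each candidate genotype of Mira, check whether crossing it with I^B i can produce every observed child phenotype.
  I^A I^A → possible child types {A, AB} ✓
  I^A I^B → possible child types {A, B, AB} ✓
  I^A i → possible child types {O, A, B, AB} ✓
  I^B I^B → possible child types {B} ✗
  I^B i → possible child types {O, B} ✗
  i i → possible child types {O, B} ✗

I^A I^A, I^A I^B, I^A i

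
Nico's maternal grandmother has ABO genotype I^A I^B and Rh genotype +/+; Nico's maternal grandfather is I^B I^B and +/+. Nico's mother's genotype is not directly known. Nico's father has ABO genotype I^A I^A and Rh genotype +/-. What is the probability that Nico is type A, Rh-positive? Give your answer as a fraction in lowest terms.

1/4

Nico's mother's ABO genotype from I^A I^B × I^B I^B: 1/2 I^A I^B, 1/2 I^B I^B.
Crossing each possibility with the father I^A I^A and summing P(type A): 1/2·1/2 + 1/2·0 = 1/4.
Similarly for Rh via the mother's Rh distribution: P(Rh+) = 1.
Independent loci: 1/4 × 1 = 1/4.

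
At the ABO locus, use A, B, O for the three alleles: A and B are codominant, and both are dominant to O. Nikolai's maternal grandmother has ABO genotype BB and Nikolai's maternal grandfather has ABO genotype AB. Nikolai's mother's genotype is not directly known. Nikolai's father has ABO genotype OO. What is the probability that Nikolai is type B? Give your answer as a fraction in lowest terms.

Nikolai's mother's ABO genotype from BB × AB: 1/2 AB, 1/2 BB.
Crossing each possibility with the father OO and summing P(type B): 1/2·1/2 + 1/2·1 = 3/4.

3/4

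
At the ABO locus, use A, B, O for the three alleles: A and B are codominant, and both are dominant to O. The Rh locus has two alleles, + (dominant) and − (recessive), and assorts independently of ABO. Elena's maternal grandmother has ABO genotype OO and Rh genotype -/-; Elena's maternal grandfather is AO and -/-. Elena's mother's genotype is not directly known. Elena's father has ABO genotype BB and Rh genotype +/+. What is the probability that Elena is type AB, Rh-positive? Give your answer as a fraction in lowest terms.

1/4

Elena's mother's ABO genotype from OO × AO: 1/2 AO, 1/2 OO.
Crossing each possibility with the father BB and summing P(type AB): 1/2·1/2 + 1/2·0 = 1/4.
Similarly for Rh via the mother's Rh distribution: P(Rh+) = 1.
Independent loci: 1/4 × 1 = 1/4.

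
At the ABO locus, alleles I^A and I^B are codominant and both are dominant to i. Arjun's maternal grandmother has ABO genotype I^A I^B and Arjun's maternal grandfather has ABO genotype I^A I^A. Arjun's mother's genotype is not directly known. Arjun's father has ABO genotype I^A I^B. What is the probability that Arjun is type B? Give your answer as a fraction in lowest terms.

1/8

Arjun's mother's ABO genotype from I^A I^B × I^A I^A: 1/2 I^A I^A, 1/2 I^A I^B.
Crossing each possibility with the father I^A I^B and summing P(type B): 1/2·0 + 1/2·1/4 = 1/8.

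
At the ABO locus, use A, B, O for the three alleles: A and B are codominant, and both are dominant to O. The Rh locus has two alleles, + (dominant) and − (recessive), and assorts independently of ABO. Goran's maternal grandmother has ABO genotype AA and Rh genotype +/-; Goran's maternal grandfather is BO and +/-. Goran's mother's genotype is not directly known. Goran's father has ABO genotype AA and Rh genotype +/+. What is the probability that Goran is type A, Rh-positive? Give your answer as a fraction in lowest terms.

3/4

Goran's mother's ABO genotype from AA × BO: 1/2 AB, 1/2 AO.
Crossing each possibility with the father AA and summing P(type A): 1/2·1/2 + 1/2·1 = 3/4.
Similarly for Rh via the mother's Rh distribution: P(Rh+) = 1.
Independent loci: 3/4 × 1 = 3/4.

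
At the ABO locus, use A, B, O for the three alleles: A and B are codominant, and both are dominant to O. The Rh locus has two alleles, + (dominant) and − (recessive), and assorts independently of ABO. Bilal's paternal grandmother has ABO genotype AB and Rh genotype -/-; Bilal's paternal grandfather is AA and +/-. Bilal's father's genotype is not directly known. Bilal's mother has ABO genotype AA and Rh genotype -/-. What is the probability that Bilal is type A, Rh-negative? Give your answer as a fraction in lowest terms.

9/16

Bilal's father's ABO genotype from AB × AA: 1/2 AA, 1/2 AB.
Crossing each possibility with the mother AA and summing P(type A): 1/2·1 + 1/2·1/2 = 3/4.
Similarly for Rh via the father's Rh distribution: P(Rh-) = 3/4.
Independent loci: 3/4 × 3/4 = 9/16.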